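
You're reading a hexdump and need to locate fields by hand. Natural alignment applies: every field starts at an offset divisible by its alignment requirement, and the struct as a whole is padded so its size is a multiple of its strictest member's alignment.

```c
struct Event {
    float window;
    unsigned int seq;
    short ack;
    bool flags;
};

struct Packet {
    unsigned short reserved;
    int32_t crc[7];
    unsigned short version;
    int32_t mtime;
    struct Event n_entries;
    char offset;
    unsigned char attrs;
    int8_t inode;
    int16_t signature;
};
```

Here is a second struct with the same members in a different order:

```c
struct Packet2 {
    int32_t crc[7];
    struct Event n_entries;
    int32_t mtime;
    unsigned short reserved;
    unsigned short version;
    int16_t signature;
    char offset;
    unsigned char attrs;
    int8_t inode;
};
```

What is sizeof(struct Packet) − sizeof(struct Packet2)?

4

Event: @0: window [4B, align 4] → 4; @4: seq [4B, align 4] → 8; @8: ack [2B, align 2] → 10; @10: flags [1B, align 1] → 11; +1 tail pad (align 4); size 12, align 4
@0: reserved [2B, align 2] → 2
+2 pad (align 4)
@4: crc [28B, align 4] → 32
@32: version [2B, align 2] → 34
+2 pad (align 4)
@36: mtime [4B, align 4] → 40
@40: n_entries [12B, align 4] → 52
@52: offset [1B, align 1] → 53
@53: attrs [1B, align 1] → 54
@54: inode [1B, align 1] → 55
+1 pad (align 2)
@56: signature [2B, align 2] → 58
+2 tail pad (align 4)
size 60, align 4
— Packet2 —
@0: crc [28B, align 4] → 28
@28: n_entries [12B, align 4] → 40
@40: mtime [4B, align 4] → 44
@44: reserved [2B, align 2] → 46
@46: version [2B, align 2] → 48
@48: signature [2B, align 2] → 50
@50: offset [1B, align 1] → 51
@51: attrs [1B, align 1] → 52
@52: inode [1B, align 1] → 53
+3 tail pad (align 4)
size 56, align 4
60 − 56 = 4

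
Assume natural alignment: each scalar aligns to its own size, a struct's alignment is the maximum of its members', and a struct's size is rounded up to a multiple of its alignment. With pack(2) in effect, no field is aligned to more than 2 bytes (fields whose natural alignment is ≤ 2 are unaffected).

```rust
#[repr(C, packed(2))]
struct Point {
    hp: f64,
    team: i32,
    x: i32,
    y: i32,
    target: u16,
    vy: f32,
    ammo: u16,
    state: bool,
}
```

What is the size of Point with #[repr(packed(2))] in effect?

0..8  hp  (8B, 2-aligned)
8..12  team  (4B, 2-aligned)
12..16  x  (4B, 2-aligned)
16..20  y  (4B, 2-aligned)
20..22  target  (2B, 2-aligned)
22..26  vy  (4B, 2-aligned)
26..28  ammo  (2B, 2-aligned)
28..29  state  (1B, 1-aligned)
29..30  -- tail padding (1B)
sizeof = 30, alignof = 2

30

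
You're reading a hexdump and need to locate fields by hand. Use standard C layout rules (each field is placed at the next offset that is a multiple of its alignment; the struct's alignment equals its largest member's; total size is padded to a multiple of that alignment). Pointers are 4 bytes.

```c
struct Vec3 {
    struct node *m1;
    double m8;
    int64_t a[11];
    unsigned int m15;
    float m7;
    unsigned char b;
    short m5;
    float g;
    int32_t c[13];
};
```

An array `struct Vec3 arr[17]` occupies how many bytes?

2992

@0: m1 [4B, align 4] → 4
+4 pad (align 8)
@8: m8 [8B, align 8] → 16
@16: a [88B, align 8] → 104
@104: m15 [4B, align 4] → 108
@108: m7 [4B, align 4] → 112
@112: b [1B, align 1] → 113
+1 pad (align 2)
@114: m5 [2B, align 2] → 116
@116: g [4B, align 4] → 120
@120: c [52B, align 4] → 172
+4 tail pad (align 8)
size 176, align 8
array of 17: 17 × 176 = 2992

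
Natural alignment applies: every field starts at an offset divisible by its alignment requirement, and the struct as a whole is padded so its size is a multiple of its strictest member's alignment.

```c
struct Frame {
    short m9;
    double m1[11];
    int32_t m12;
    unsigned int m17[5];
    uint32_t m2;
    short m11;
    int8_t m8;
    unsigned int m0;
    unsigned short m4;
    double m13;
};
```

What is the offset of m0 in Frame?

128

m9 at 0 (size 2, align 2) → ends 2
pad 6 to align 8 for m1
m1 at 8 (size 88, align 8) → ends 96
m12 at 96 (size 4, align 4) → ends 100
m17 at 100 (size 20, align 4) → ends 120
m2 at 120 (size 4, align 4) → ends 124
m11 at 124 (size 2, align 2) → ends 126
m8 at 126 (size 1, align 1) → ends 127
pad 1 to align 4 for m0
m0 at 128 (size 4, align 4) → ends 132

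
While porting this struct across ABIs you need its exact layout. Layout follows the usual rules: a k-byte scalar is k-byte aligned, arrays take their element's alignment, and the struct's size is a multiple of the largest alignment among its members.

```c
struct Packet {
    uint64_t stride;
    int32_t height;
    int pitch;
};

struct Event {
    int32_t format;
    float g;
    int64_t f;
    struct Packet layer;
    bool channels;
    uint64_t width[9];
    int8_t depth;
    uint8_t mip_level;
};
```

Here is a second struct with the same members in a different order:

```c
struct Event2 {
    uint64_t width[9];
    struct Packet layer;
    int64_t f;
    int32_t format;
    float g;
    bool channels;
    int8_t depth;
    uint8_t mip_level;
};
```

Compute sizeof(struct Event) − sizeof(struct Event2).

Packet: 0..8  stride  (8B, 8-aligned); 8..12  height  (4B, 4-aligned); 12..16  pitch  (4B, 4-aligned); sizeof = 16, alignof = 8
0..4  format  (4B, 4-aligned)
4..8  g  (4B, 4-aligned)
8..16  f  (8B, 8-aligned)
16..32  layer  (16B, 8-aligned)
32..33  channels  (1B, 1-aligned)
33..40  -- padding (7B)
40..112  width  (72B, 8-aligned)
112..113  depth  (1B, 1-aligned)
113..114  mip_level  (1B, 1-aligned)
114..120  -- tail padding (6B)
sizeof = 120, alignof = 8
— Event2 —
0..72  width  (72B, 8-aligned)
72..88  layer  (16B, 8-aligned)
88..96  f  (8B, 8-aligned)
96..100  format  (4B, 4-aligned)
100..104  g  (4B, 4-aligned)
104..105  channels  (1B, 1-aligned)
105..106  depth  (1B, 1-aligned)
106..107  mip_level  (1B, 1-aligned)
107..112  -- tail padding (5B)
sizeof = 112, alignof = 8
120 − 112 = 8

8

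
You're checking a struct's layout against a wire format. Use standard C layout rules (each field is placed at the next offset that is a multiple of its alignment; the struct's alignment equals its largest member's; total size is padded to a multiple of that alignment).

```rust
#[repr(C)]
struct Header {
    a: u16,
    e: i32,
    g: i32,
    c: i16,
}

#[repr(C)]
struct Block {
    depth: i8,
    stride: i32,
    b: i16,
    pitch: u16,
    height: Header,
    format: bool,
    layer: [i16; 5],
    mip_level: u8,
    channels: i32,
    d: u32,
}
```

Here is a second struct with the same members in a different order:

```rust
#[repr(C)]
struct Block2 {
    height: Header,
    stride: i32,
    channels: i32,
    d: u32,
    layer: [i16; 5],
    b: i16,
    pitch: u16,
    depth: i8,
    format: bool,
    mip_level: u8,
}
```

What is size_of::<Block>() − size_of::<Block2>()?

Header: 0..2  a  (2B, 2-aligned); 2..4  -- padding (2B); 4..8  e  (4B, 4-aligned); 8..12  g  (4B, 4-aligned); 12..14  c  (2B, 2-aligned); 14..16  -- tail padding (2B); sizeof = 16, alignof = 4
0..1  depth  (1B, 1-aligned)
1..4  -- padding (3B)
4..8  stride  (4B, 4-aligned)
8..10  b  (2B, 2-aligned)
10..12  pitch  (2B, 2-aligned)
12..28  height  (16B, 4-aligned)
28..29  format  (1B, 1-aligned)
29..30  -- padding (1B)
30..40  layer  (10B, 2-aligned)
40..41  mip_level  (1B, 1-aligned)
41..44  -- padding (3B)
44..48  channels  (4B, 4-aligned)
48..52  d  (4B, 4-aligned)
sizeof = 52, alignof = 4
— Block2 —
0..16  height  (16B, 4-aligned)
16..20  stride  (4B, 4-aligned)
20..24  channels  (4B, 4-aligned)
24..28  d  (4B, 4-aligned)
28..38  layer  (10B, 2-aligned)
38..40  b  (2B, 2-aligned)
40..42  pitch  (2B, 2-aligned)
42..43  depth  (1B, 1-aligned)
43..44  format  (1B, 1-aligned)
44..45  mip_level  (1B, 1-aligned)
45..48  -- tail padding (3B)
sizeof = 48, alignof = 4
52 − 48 = 4

4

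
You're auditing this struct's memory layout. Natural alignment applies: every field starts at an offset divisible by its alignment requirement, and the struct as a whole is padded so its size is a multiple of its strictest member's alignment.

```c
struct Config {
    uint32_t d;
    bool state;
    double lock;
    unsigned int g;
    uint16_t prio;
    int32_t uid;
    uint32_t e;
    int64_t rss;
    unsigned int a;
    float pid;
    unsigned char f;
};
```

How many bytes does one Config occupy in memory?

56 bytes

0..4  d  (4B, 4-aligned)
4..5  state  (1B, 1-aligned)
5..8  -- padding (3B)
8..16  lock  (8B, 8-aligned)
16..20  g  (4B, 4-aligned)
20..22  prio  (2B, 2-aligned)
22..24  -- padding (2B)
24..28  uid  (4B, 4-aligned)
28..32  e  (4B, 4-aligned)
32..40  rss  (8B, 8-aligned)
40..44  a  (4B, 4-aligned)
44..48  pid  (4B, 4-aligned)
48..49  f  (1B, 1-aligned)
49..56  -- tail padding (7B)
sizeof = 56, alignof = 8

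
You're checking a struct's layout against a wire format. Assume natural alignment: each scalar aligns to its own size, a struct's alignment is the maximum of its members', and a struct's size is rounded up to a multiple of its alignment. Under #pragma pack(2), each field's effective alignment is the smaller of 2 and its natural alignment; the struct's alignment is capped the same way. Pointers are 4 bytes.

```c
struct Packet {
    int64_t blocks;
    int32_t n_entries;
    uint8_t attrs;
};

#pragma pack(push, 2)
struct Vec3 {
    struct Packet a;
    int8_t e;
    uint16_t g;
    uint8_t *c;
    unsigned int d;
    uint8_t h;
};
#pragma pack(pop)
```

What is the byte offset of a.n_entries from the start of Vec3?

8

Packet: 0..8  blocks  (8B, 8-aligned); 8..12  n_entries  (4B, 4-aligned); 12..13  attrs  (1B, 1-aligned); 13..16  -- tail padding (3B); sizeof = 16, alignof = 8
0..16  a  (16B, 2-aligned)
within Packet: n_entries at 8
0 + 8 = 8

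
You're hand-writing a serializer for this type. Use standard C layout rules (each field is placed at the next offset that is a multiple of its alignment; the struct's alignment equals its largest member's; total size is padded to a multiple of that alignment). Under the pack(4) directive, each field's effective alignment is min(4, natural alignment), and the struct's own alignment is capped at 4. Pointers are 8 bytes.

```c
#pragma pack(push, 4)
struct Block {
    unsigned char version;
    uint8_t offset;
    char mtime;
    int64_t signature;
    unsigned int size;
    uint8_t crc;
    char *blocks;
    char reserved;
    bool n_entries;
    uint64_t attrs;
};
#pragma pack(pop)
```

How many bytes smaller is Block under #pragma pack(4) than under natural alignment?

8

natural layout:
  0..1  version  (1B, 1-aligned)
  1..2  offset  (1B, 1-aligned)
  2..3  mtime  (1B, 1-aligned)
  3..8  -- padding (5B)
  8..16  signature  (8B, 8-aligned)
  16..20  size  (4B, 4-aligned)
  20..21  crc  (1B, 1-aligned)
  21..24  -- padding (3B)
  24..32  blocks  (8B, 8-aligned)
  32..33  reserved  (1B, 1-aligned)
  33..34  n_entries  (1B, 1-aligned)
  34..40  -- padding (6B)
  40..48  attrs  (8B, 8-aligned)
  sizeof = 48, alignof = 8
packed(4) layout:
  0..1  version  (1B, 1-aligned)
  1..2  offset  (1B, 1-aligned)
  2..3  mtime  (1B, 1-aligned)
  3..4  -- padding (1B)
  4..12  signature  (8B, 4-aligned)
  12..16  size  (4B, 4-aligned)
  16..17  crc  (1B, 1-aligned)
  17..20  -- padding (3B)
  20..28  blocks  (8B, 4-aligned)
  28..29  reserved  (1B, 1-aligned)
  29..30  n_entries  (1B, 1-aligned)
  30..32  -- padding (2B)
  32..40  attrs  (8B, 4-aligned)
  sizeof = 40, alignof = 4
48 − 40 = 8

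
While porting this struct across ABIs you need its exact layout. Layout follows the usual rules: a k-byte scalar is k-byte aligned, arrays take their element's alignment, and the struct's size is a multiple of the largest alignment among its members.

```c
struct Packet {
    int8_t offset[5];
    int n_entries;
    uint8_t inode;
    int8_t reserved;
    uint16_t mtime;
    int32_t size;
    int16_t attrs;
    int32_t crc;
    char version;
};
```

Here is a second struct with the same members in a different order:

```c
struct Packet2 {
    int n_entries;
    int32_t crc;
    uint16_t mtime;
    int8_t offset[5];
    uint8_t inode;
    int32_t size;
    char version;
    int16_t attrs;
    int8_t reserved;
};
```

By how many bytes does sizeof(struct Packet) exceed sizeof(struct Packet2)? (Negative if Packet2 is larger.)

0..5  offset  (5B, 1-aligned)
5..8  -- padding (3B)
8..12  n_entries  (4B, 4-aligned)
12..13  inode  (1B, 1-aligned)
13..14  reserved  (1B, 1-aligned)
14..16  mtime  (2B, 2-aligned)
16..20  size  (4B, 4-aligned)
20..22  attrs  (2B, 2-aligned)
22..24  -- padding (2B)
24..28  crc  (4B, 4-aligned)
28..29  version  (1B, 1-aligned)
29..32  -- tail padding (3B)
sizeof = 32, alignof = 4
— Packet2 —
0..4  n_entries  (4B, 4-aligned)
4..8  crc  (4B, 4-aligned)
8..10  mtime  (2B, 2-aligned)
10..15  offset  (5B, 1-aligned)
15..16  inode  (1B, 1-aligned)
16..20  size  (4B, 4-aligned)
20..21  version  (1B, 1-aligned)
21..22  -- padding (1B)
22..24  attrs  (2B, 2-aligned)
24..25  reserved  (1B, 1-aligned)
25..28  -- tail padding (3B)
sizeof = 28, alignof = 4
32 − 28 = 4

4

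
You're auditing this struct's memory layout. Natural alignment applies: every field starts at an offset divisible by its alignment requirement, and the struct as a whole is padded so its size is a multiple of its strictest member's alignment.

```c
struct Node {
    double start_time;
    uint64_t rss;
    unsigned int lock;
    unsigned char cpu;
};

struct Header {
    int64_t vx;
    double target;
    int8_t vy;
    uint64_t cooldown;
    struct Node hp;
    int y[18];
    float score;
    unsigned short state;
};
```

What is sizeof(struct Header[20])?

Node: @0: start_time [8B, align 8] → 8; @8: rss [8B, align 8] → 16; @16: lock [4B, align 4] → 20; @20: cpu [1B, align 1] → 21; +3 tail pad (align 8); size 24, align 8
@0: vx [8B, align 8] → 8
@8: target [8B, align 8] → 16
@16: vy [1B, align 1] → 17
+7 pad (align 8)
@24: cooldown [8B, align 8] → 32
@32: hp [24B, align 8] → 56
@56: y [72B, align 4] → 128
@128: score [4B, align 4] → 132
@132: state [2B, align 2] → 134
+2 tail pad (align 8)
size 136, align 8
array of 20: 20 × 136 = 2720

2720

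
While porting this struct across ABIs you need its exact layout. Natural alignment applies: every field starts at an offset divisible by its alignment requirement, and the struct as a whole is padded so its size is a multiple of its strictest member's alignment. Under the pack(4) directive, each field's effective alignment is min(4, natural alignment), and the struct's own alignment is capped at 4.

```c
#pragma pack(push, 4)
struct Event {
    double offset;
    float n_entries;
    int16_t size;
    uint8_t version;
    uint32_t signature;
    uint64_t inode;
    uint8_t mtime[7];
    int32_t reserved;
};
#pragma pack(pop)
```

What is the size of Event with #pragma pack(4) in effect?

offset at 0 (size 8, align 4) → ends 8
n_entries at 8 (size 4, align 4) → ends 12
size at 12 (size 2, align 2) → ends 14
version at 14 (size 1, align 1) → ends 15
pad 1 to align 4 for signature
signature at 16 (size 4, align 4) → ends 20
inode at 20 (size 8, align 4) → ends 28
mtime at 28 (size 7, align 1) → ends 35
pad 1 to align 4 for reserved
reserved at 36 (size 4, align 4) → ends 40
total 40 bytes, alignment 4

40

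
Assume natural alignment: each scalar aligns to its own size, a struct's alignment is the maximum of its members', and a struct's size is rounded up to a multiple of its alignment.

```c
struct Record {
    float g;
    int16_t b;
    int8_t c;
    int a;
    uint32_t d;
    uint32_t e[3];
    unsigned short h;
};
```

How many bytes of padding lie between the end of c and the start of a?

1

0..4  g  (4B, 4-aligned)
4..6  b  (2B, 2-aligned)
6..7  c  (1B, 1-aligned)
7..8  -- padding (1B)
8..12  a  (4B, 4-aligned)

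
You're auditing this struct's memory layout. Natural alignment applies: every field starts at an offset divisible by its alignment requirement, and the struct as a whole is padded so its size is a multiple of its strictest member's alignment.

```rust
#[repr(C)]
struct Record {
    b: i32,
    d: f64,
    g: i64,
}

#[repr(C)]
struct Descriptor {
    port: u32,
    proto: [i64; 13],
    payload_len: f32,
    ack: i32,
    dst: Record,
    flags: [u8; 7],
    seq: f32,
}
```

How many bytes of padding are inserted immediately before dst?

0

Record: b at 0 (size 4, align 4) → ends 4; pad 4 to align 8 for d; d at 8 (size 8, align 8) → ends 16; g at 16 (size 8, align 8) → ends 24; total 24 bytes, alignment 8
port at 0 (size 4, align 4) → ends 4
pad 4 to align 8 for proto
proto at 8 (size 104, align 8) → ends 112
payload_len at 112 (size 4, align 4) → ends 116
ack at 116 (size 4, align 4) → ends 120
dst at 120 (size 24, align 8) → ends 144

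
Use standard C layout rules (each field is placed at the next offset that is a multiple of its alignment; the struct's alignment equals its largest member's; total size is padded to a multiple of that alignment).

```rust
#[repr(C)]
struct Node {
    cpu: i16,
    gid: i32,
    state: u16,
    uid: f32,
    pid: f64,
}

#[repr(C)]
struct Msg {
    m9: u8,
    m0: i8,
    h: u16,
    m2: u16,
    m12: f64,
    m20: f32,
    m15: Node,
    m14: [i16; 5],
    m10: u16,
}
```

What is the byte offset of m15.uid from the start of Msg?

Node: cpu at 0 (size 2, align 2) → ends 2; pad 2 to align 4 for gid; gid at 4 (size 4, align 4) → ends 8; state at 8 (size 2, align 2) → ends 10; pad 2 to align 4 for uid; uid at 12 (size 4, align 4) → ends 16; pid at 16 (size 8, align 8) → ends 24; total 24 bytes, alignment 8
m9 at 0 (size 1, align 1) → ends 1
m0 at 1 (size 1, align 1) → ends 2
h at 2 (size 2, align 2) → ends 4
m2 at 4 (size 2, align 2) → ends 6
pad 2 to align 8 for m12
m12 at 8 (size 8, align 8) → ends 16
m20 at 16 (size 4, align 4) → ends 20
pad 4 to align 8 for m15
m15 at 24 (size 24, align 8) → ends 48
within Node: uid at 12
24 + 12 = 36

36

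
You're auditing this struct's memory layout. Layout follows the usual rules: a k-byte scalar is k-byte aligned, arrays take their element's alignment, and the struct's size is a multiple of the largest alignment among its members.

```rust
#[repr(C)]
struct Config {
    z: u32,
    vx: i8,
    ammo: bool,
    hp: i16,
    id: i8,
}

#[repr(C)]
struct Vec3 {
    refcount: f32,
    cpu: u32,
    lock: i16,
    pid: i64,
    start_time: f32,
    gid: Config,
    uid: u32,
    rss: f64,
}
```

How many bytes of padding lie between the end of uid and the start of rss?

Config: @0: z [4B, align 4] → 4; @4: vx [1B, align 1] → 5; @5: ammo [1B, align 1] → 6; @6: hp [2B, align 2] → 8; @8: id [1B, align 1] → 9; +3 tail pad (align 4); size 12, align 4
@0: refcount [4B, align 4] → 4
@4: cpu [4B, align 4] → 8
@8: lock [2B, align 2] → 10
+6 pad (align 8)
@16: pid [8B, align 8] → 24
@24: start_time [4B, align 4] → 28
@28: gid [12B, align 4] → 40
@40: uid [4B, align 4] → 44
+4 pad (align 8)
@48: rss [8B, align 8] → 56

4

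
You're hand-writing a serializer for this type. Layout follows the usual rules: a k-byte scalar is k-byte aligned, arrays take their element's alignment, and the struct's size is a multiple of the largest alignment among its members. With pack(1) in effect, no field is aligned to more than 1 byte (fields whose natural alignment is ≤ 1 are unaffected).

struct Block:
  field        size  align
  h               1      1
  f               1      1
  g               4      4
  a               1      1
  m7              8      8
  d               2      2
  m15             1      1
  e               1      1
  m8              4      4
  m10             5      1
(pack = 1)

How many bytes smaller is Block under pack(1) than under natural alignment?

natural layout:
  h at 0 (size 1, align 1) → ends 1
  f at 1 (size 1, align 1) → ends 2
  pad 2 to align 4 for g
  g at 4 (size 4, align 4) → ends 8
  a at 8 (size 1, align 1) → ends 9
  pad 7 to align 8 for m7
  m7 at 16 (size 8, align 8) → ends 24
  d at 24 (size 2, align 2) → ends 26
  m15 at 26 (size 1, align 1) → ends 27
  e at 27 (size 1, align 1) → ends 28
  m8 at 28 (size 4, align 4) → ends 32
  m10 at 32 (size 5, align 1) → ends 37
  tail pad 3 to reach multiple of 8
  total 40 bytes, alignment 8
packed(1) layout:
  h at 0 (size 1, align 1) → ends 1
  f at 1 (size 1, align 1) → ends 2
  g at 2 (size 4, align 1) → ends 6
  a at 6 (size 1, align 1) → ends 7
  m7 at 7 (size 8, align 1) → ends 15
  d at 15 (size 2, align 1) → ends 17
  m15 at 17 (size 1, align 1) → ends 18
  e at 18 (size 1, align 1) → ends 19
  m8 at 19 (size 4, align 1) → ends 23
  m10 at 23 (size 5, align 1) → ends 28
  total 28 bytes, alignment 1
40 − 28 = 12

12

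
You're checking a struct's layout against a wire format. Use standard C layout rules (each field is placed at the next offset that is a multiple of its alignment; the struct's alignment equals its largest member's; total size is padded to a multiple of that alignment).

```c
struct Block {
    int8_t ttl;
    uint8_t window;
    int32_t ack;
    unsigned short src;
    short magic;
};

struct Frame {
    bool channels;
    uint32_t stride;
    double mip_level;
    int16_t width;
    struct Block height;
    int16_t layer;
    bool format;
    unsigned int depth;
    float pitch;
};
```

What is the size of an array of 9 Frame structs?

Block: @0: ttl [1B, align 1] → 1; @1: window [1B, align 1] → 2; +2 pad (align 4); @4: ack [4B, align 4] → 8; @8: src [2B, align 2] → 10; @10: magic [2B, align 2] → 12; size 12, align 4
@0: channels [1B, align 1] → 1
+3 pad (align 4)
@4: stride [4B, align 4] → 8
@8: mip_level [8B, align 8] → 16
@16: width [2B, align 2] → 18
+2 pad (align 4)
@20: height [12B, align 4] → 32
@32: layer [2B, align 2] → 34
@34: format [1B, align 1] → 35
+1 pad (align 4)
@36: depth [4B, align 4] → 40
@40: pitch [4B, align 4] → 44
+4 tail pad (align 8)
size 48, align 8
array of 9: 9 × 48 = 432

432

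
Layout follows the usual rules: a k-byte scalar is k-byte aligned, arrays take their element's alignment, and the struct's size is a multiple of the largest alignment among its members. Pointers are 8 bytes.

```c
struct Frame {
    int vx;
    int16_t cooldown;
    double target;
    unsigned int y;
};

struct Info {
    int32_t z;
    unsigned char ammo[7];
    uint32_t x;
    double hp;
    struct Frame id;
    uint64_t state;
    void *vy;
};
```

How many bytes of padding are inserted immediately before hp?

0

Frame: 0..4  vx  (4B, 4-aligned); 4..6  cooldown  (2B, 2-aligned); 6..8  -- padding (2B); 8..16  target  (8B, 8-aligned); 16..20  y  (4B, 4-aligned); 20..24  -- tail padding (4B); sizeof = 24, alignof = 8
0..4  z  (4B, 4-aligned)
4..11  ammo  (7B, 1-aligned)
11..12  -- padding (1B)
12..16  x  (4B, 4-aligned)
16..24  hp  (8B, 8-aligned)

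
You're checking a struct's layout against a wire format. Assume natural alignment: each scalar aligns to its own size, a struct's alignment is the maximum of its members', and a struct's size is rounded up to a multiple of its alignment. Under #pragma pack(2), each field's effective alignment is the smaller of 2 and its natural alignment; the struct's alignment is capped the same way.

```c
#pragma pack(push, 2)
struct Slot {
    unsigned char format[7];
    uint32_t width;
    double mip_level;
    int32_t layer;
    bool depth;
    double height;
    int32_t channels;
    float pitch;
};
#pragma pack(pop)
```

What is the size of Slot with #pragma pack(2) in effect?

42

@0: format [7B, align 1] → 7
+1 pad (align 2)
@8: width [4B, align 2] → 12
@12: mip_level [8B, align 2] → 20
@20: layer [4B, align 2] → 24
@24: depth [1B, align 1] → 25
+1 pad (align 2)
@26: height [8B, align 2] → 34
@34: channels [4B, align 2] → 38
@38: pitch [4B, align 2] → 42
size 42, align 2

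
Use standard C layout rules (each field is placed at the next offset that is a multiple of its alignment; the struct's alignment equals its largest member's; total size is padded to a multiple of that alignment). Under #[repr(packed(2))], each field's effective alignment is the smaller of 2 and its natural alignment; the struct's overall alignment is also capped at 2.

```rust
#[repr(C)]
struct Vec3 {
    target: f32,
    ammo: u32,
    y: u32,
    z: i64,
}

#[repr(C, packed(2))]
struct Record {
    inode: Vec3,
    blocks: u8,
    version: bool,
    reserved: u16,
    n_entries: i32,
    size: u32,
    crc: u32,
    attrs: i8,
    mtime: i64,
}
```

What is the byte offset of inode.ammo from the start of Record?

4

Vec3: target at 0 (size 4, align 4) → ends 4; ammo at 4 (size 4, align 4) → ends 8; y at 8 (size 4, align 4) → ends 12; pad 4 to align 8 for z; z at 16 (size 8, align 8) → ends 24; total 24 bytes, alignment 8
inode at 0 (size 24, align 2) → ends 24
within Vec3: ammo at 4
0 + 4 = 4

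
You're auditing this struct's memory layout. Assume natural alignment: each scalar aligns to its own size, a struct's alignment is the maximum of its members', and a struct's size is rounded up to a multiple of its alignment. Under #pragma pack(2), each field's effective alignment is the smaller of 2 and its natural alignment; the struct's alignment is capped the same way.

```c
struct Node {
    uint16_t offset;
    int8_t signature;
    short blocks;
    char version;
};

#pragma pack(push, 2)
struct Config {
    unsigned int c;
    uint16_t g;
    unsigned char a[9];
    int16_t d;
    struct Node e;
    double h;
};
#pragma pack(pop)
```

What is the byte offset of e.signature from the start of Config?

Node: @0: offset [2B, align 2] → 2; @2: signature [1B, align 1] → 3; +1 pad (align 2); @4: blocks [2B, align 2] → 6; @6: version [1B, align 1] → 7; +1 tail pad (align 2); size 8, align 2
@0: c [4B, align 2] → 4
@4: g [2B, align 2] → 6
@6: a [9B, align 1] → 15
+1 pad (align 2)
@16: d [2B, align 2] → 18
@18: e [8B, align 2] → 26
within Node: signature at 2
18 + 2 = 20

20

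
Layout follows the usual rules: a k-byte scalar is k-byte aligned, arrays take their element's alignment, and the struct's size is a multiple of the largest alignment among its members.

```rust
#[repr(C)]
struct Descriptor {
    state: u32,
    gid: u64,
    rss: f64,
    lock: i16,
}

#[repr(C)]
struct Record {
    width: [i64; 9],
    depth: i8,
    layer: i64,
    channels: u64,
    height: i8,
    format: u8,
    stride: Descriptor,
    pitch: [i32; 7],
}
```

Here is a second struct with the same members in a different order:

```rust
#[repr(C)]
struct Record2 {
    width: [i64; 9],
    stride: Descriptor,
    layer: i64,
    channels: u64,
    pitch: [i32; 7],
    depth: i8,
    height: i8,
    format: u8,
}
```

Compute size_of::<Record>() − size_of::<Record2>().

16

Descriptor: @0: state [4B, align 4] → 4; +4 pad (align 8); @8: gid [8B, align 8] → 16; @16: rss [8B, align 8] → 24; @24: lock [2B, align 2] → 26; +6 tail pad (align 8); size 32, align 8
@0: width [72B, align 8] → 72
@72: depth [1B, align 1] → 73
+7 pad (align 8)
@80: layer [8B, align 8] → 88
@88: channels [8B, align 8] → 96
@96: height [1B, align 1] → 97
@97: format [1B, align 1] → 98
+6 pad (align 8)
@104: stride [32B, align 8] → 136
@136: pitch [28B, align 4] → 164
+4 tail pad (align 8)
size 168, align 8
— Record2 —
@0: width [72B, align 8] → 72
@72: stride [32B, align 8] → 104
@104: layer [8B, align 8] → 112
@112: channels [8B, align 8] → 120
@120: pitch [28B, align 4] → 148
@148: depth [1B, align 1] → 149
@149: height [1B, align 1] → 150
@150: format [1B, align 1] → 151
+1 tail pad (align 8)
size 152, align 8
168 − 152 = 16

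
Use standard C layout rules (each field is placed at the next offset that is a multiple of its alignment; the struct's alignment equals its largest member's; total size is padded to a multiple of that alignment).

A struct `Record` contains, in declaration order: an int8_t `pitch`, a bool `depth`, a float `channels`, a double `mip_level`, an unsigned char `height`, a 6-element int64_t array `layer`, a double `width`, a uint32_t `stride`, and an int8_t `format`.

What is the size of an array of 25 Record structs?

2200

pitch at 0 (size 1, align 1) → ends 1
depth at 1 (size 1, align 1) → ends 2
pad 2 to align 4 for channels
channels at 4 (size 4, align 4) → ends 8
mip_level at 8 (size 8, align 8) → ends 16
height at 16 (size 1, align 1) → ends 17
pad 7 to align 8 for layer
layer at 24 (size 48, align 8) → ends 72
width at 72 (size 8, align 8) → ends 80
stride at 80 (size 4, align 4) → ends 84
format at 84 (size 1, align 1) → ends 85
tail pad 3 to reach multiple of 8
total 88 bytes, alignment 8
array of 25: 25 × 88 = 2200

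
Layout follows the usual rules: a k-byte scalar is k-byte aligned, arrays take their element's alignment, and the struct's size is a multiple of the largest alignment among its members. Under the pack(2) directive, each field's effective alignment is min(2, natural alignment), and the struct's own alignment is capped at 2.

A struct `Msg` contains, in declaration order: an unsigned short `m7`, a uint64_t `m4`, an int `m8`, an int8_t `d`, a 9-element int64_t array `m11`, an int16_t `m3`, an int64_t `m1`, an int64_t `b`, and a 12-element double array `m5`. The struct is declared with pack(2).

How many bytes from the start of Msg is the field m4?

2

@0: m7 [2B, align 2] → 2
@2: m4 [8B, align 2] → 10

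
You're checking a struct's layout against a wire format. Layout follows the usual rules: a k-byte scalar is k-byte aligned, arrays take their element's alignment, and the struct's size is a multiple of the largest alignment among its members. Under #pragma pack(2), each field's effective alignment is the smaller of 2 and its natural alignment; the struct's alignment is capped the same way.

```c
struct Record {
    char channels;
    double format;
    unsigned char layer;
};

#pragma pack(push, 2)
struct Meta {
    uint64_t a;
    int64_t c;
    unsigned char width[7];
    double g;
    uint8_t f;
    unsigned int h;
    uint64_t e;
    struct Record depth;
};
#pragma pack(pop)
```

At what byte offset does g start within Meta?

Record: 0..1  channels  (1B, 1-aligned); 1..8  -- padding (7B); 8..16  format  (8B, 8-aligned); 16..17  layer  (1B, 1-aligned); 17..24  -- tail padding (7B); sizeof = 24, alignof = 8
0..8  a  (8B, 2-aligned)
8..16  c  (8B, 2-aligned)
16..23  width  (7B, 1-aligned)
23..24  -- padding (1B)
24..32  g  (8B, 2-aligned)

24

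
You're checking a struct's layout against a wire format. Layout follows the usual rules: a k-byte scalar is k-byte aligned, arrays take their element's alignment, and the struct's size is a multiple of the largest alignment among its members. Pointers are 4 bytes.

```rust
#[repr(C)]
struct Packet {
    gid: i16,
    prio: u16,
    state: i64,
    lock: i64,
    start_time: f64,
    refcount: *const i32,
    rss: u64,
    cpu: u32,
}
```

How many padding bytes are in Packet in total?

0..2  gid  (2B, 2-aligned)
2..4  prio  (2B, 2-aligned)
4..8  -- padding (4B)
8..16  state  (8B, 8-aligned)
16..24  lock  (8B, 8-aligned)
24..32  start_time  (8B, 8-aligned)
32..36  refcount  (4B, 4-aligned)
36..40  -- padding (4B)
40..48  rss  (8B, 8-aligned)
48..52  cpu  (4B, 4-aligned)
52..56  -- tail padding (4B)
sizeof = 56, alignof = 8
data bytes 44, size 56 → padding 12

12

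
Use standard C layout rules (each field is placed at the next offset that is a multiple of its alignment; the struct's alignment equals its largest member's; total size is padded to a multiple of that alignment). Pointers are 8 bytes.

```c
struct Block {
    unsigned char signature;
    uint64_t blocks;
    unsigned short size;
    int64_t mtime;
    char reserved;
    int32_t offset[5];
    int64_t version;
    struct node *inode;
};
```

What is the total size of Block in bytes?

72 bytes

0..1  signature  (1B, 1-aligned)
1..8  -- padding (7B)
8..16  blocks  (8B, 8-aligned)
16..18  size  (2B, 2-aligned)
18..24  -- padding (6B)
24..32  mtime  (8B, 8-aligned)
32..33  reserved  (1B, 1-aligned)
33..36  -- padding (3B)
36..56  offset  (20B, 4-aligned)
56..64  version  (8B, 8-aligned)
64..72  inode  (8B, 8-aligned)
sizeof = 72, alignof = 8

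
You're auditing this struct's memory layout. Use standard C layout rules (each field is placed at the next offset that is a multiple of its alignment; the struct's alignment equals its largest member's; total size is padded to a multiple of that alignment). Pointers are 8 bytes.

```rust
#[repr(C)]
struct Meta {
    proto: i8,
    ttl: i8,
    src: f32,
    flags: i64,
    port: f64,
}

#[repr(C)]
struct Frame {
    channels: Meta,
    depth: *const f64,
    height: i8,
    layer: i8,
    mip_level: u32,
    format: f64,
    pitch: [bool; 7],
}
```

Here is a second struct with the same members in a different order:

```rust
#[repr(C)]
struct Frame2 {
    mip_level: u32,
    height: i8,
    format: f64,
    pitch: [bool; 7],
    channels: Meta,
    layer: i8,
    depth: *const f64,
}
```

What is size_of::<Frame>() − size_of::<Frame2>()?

-8

Meta: proto at 0 (size 1, align 1) → ends 1; ttl at 1 (size 1, align 1) → ends 2; pad 2 to align 4 for src; src at 4 (size 4, align 4) → ends 8; flags at 8 (size 8, align 8) → ends 16; port at 16 (size 8, align 8) → ends 24; total 24 bytes, alignment 8
channels at 0 (size 24, align 8) → ends 24
depth at 24 (size 8, align 8) → ends 32
height at 32 (size 1, align 1) → ends 33
layer at 33 (size 1, align 1) → ends 34
pad 2 to align 4 for mip_level
mip_level at 36 (size 4, align 4) → ends 40
format at 40 (size 8, align 8) → ends 48
pitch at 48 (size 7, align 1) → ends 55
tail pad 1 to reach multiple of 8
total 56 bytes, alignment 8
— Frame2 —
mip_level at 0 (size 4, align 4) → ends 4
height at 4 (size 1, align 1) → ends 5
pad 3 to align 8 for format
format at 8 (size 8, align 8) → ends 16
pitch at 16 (size 7, align 1) → ends 23
pad 1 to align 8 for channels
channels at 24 (size 24, align 8) → ends 48
layer at 48 (size 1, align 1) → ends 49
pad 7 to align 8 for depth
depth at 56 (size 8, align 8) → ends 64
total 64 bytes, alignment 8
56 − 64 = -8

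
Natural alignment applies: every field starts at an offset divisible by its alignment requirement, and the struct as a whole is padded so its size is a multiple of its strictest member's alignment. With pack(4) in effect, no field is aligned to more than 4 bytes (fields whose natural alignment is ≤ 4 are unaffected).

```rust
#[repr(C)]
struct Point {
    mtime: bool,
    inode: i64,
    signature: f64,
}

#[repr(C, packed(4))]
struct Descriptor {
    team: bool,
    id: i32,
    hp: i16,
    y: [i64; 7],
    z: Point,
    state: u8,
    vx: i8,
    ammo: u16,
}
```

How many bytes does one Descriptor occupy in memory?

Point: @0: mtime [1B, align 1] → 1; +7 pad (align 8); @8: inode [8B, align 8] → 16; @16: signature [8B, align 8] → 24; size 24, align 8
@0: team [1B, align 1] → 1
+3 pad (align 4)
@4: id [4B, align 4] → 8
@8: hp [2B, align 2] → 10
+2 pad (align 4)
@12: y [56B, align 4] → 68
@68: z [24B, align 4] → 92
@92: state [1B, align 1] → 93
@93: vx [1B, align 1] → 94
@94: ammo [2B, align 2] → 96
size 96, align 4

96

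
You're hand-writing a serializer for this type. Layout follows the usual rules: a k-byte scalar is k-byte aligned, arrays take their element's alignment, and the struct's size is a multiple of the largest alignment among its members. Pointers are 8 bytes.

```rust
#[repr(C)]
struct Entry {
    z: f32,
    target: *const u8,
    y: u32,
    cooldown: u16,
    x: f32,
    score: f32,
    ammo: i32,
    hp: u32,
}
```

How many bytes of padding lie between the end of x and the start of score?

0

z at 0 (size 4, align 4) → ends 4
pad 4 to align 8 for target
target at 8 (size 8, align 8) → ends 16
y at 16 (size 4, align 4) → ends 20
cooldown at 20 (size 2, align 2) → ends 22
pad 2 to align 4 for x
x at 24 (size 4, align 4) → ends 28
score at 28 (size 4, align 4) → ends 32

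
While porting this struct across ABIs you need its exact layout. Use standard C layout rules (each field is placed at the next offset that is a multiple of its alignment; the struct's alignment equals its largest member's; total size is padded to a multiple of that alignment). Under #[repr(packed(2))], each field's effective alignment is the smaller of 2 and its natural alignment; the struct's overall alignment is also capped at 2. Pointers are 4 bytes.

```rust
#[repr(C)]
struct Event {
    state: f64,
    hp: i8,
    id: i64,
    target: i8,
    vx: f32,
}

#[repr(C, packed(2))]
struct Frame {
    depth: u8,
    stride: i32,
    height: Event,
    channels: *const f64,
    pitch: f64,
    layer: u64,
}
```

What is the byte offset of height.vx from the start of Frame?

34

Event: @0: state [8B, align 8] → 8; @8: hp [1B, align 1] → 9; +7 pad (align 8); @16: id [8B, align 8] → 24; @24: target [1B, align 1] → 25; +3 pad (align 4); @28: vx [4B, align 4] → 32; size 32, align 8
@0: depth [1B, align 1] → 1
+1 pad (align 2)
@2: stride [4B, align 2] → 6
@6: height [32B, align 2] → 38
within Event: vx at 28
6 + 28 = 34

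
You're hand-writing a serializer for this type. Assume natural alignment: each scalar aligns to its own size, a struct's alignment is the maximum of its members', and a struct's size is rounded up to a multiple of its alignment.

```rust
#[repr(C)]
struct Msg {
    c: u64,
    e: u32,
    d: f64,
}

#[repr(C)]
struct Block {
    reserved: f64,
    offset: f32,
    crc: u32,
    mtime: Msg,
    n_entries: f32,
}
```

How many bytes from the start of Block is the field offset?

8

Msg: @0: c [8B, align 8] → 8; @8: e [4B, align 4] → 12; +4 pad (align 8); @16: d [8B, align 8] → 24; size 24, align 8
@0: reserved [8B, align 8] → 8
@8: offset [4B, align 4] → 12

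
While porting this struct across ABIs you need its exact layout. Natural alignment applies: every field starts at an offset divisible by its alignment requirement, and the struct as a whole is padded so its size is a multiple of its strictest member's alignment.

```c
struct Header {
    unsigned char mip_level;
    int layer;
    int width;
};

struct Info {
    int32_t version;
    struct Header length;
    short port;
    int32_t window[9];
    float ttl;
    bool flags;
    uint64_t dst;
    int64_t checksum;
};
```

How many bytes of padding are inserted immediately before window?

Header: @0: mip_level [1B, align 1] → 1; +3 pad (align 4); @4: layer [4B, align 4] → 8; @8: width [4B, align 4] → 12; size 12, align 4
@0: version [4B, align 4] → 4
@4: length [12B, align 4] → 16
@16: port [2B, align 2] → 18
+2 pad (align 4)
@20: window [36B, align 4] → 56

2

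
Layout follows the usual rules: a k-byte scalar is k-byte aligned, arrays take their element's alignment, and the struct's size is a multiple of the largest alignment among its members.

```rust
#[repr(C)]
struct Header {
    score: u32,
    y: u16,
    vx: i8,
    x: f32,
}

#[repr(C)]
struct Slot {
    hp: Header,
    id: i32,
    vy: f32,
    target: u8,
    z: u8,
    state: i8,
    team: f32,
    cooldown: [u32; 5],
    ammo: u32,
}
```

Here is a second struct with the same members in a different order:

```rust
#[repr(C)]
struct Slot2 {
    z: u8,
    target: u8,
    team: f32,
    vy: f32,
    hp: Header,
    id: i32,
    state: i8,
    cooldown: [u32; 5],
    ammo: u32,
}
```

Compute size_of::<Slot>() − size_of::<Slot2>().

Header: 0..4  score  (4B, 4-aligned); 4..6  y  (2B, 2-aligned); 6..7  vx  (1B, 1-aligned); 7..8  -- padding (1B); 8..12  x  (4B, 4-aligned); sizeof = 12, alignof = 4
0..12  hp  (12B, 4-aligned)
12..16  id  (4B, 4-aligned)
16..20  vy  (4B, 4-aligned)
20..21  target  (1B, 1-aligned)
21..22  z  (1B, 1-aligned)
22..23  state  (1B, 1-aligned)
23..24  -- padding (1B)
24..28  team  (4B, 4-aligned)
28..48  cooldown  (20B, 4-aligned)
48..52  ammo  (4B, 4-aligned)
sizeof = 52, alignof = 4
— Slot2 —
0..1  z  (1B, 1-aligned)
1..2  target  (1B, 1-aligned)
2..4  -- padding (2B)
4..8  team  (4B, 4-aligned)
8..12  vy  (4B, 4-aligned)
12..24  hp  (12B, 4-aligned)
24..28  id  (4B, 4-aligned)
28..29  state  (1B, 1-aligned)
29..32  -- padding (3B)
32..52  cooldown  (20B, 4-aligned)
52..56  ammo  (4B, 4-aligned)
sizeof = 56, alignof = 4
52 − 56 = -4

-4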